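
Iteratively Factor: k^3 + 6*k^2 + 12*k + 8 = (k + 2)*(k^2 + 4*k + 4) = (k + 2)^2*(k + 2)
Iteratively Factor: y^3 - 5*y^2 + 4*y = (y - 4)*(y^2 - y) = y*(y - 4)*(y - 1)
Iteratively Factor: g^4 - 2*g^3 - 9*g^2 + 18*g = (g - 3)*(g^3 + g^2 - 6*g) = (g - 3)*(g + 3)*(g^2 - 2*g) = (g - 3)*(g - 2)*(g + 3)*(g)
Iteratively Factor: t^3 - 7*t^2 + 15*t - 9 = (t - 3)*(t^2 - 4*t + 3) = (t - 3)^2*(t - 1)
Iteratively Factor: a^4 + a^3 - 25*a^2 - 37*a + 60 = (a + 3)*(a^3 - 2*a^2 - 19*a + 20) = (a + 3)*(a + 4)*(a^2 - 6*a + 5) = (a - 1)*(a + 3)*(a + 4)*(a - 5)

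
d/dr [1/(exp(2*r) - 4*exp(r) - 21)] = 2*(2 - exp(r))*exp(r)/(-exp(2*r) + 4*exp(r) + 21)^2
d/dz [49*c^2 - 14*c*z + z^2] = -14*c + 2*z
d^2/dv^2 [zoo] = 0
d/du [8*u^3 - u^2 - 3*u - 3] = 24*u^2 - 2*u - 3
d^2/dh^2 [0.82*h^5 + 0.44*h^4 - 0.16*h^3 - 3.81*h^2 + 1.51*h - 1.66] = 16.4*h^3 + 5.28*h^2 - 0.96*h - 7.62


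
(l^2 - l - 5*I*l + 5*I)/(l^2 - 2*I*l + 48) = (l^2 - l - 5*I*l + 5*I)/(l^2 - 2*I*l + 48)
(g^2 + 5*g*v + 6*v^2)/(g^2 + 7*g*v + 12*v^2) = (g + 2*v)/(g + 4*v)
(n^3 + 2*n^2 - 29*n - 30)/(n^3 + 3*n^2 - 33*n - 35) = (n + 6)/(n + 7)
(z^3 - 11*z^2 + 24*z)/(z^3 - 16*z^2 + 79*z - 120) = z/(z - 5)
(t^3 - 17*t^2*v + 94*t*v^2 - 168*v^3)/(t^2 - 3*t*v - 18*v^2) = (t^2 - 11*t*v + 28*v^2)/(t + 3*v)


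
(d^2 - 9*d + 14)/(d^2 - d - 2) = (d - 7)/(d + 1)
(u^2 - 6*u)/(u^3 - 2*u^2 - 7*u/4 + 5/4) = 4*u*(u - 6)/(4*u^3 - 8*u^2 - 7*u + 5)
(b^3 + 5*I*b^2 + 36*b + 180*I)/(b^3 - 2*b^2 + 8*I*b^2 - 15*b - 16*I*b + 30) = (b^2 + 36)/(b^2 + b*(-2 + 3*I) - 6*I)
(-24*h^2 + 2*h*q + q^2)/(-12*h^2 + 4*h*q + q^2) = (-4*h + q)/(-2*h + q)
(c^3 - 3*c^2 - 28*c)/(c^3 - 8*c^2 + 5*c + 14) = c*(c + 4)/(c^2 - c - 2)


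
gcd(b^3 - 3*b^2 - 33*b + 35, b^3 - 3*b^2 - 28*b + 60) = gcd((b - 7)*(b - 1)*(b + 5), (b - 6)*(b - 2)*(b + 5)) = b + 5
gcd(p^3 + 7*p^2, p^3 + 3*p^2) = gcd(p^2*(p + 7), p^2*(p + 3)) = p^2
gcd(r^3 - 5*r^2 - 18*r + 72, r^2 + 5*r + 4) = r + 4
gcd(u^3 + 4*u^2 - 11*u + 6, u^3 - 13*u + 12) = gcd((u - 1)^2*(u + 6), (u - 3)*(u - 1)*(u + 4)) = u - 1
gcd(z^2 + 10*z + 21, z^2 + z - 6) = z + 3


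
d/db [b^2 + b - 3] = 2*b + 1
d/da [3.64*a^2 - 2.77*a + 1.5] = 7.28*a - 2.77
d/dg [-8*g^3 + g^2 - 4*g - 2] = -24*g^2 + 2*g - 4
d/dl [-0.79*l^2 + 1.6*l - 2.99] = 1.6 - 1.58*l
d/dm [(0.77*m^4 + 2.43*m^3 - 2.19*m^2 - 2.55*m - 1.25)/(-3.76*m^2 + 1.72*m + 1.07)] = (-5.7904*m^5 - 5.1636*m^4 + 11.6548*m^3 - 5.5545*m^2 - 14.0866*m - 0.5785)/(14.1376*m^4 - 12.9344*m^3 - 5.088*m^2 + 3.6808*m + 1.1449)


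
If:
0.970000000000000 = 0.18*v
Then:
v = 5.39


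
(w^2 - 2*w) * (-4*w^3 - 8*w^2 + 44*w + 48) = -4*w^5 + 60*w^3 - 40*w^2 - 96*w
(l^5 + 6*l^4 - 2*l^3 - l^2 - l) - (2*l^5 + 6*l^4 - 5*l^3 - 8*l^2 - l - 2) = -l^5 + 3*l^3 + 7*l^2 + 2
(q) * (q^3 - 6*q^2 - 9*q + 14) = q^4 - 6*q^3 - 9*q^2 + 14*q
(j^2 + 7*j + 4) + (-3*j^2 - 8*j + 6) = -2*j^2 - j + 10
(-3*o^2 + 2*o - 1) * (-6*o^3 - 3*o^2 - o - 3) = 18*o^5 - 3*o^4 + 3*o^3 + 10*o^2 - 5*o + 3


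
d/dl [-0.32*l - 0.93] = -0.320000000000000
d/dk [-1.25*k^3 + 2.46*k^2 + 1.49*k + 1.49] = -3.75*k^2 + 4.92*k + 1.49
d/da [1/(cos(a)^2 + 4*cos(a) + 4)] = 2*sin(a)/(cos(a) + 2)^3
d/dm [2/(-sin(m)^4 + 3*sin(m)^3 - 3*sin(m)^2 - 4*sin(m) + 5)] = 2*(4*sin(m)^3 - 9*sin(m)^2 + 6*sin(m) + 4)*cos(m)/((sin(m) - 1)^2*(sin(m)^3 - 2*sin(m)^2 + sin(m) + 5)^2)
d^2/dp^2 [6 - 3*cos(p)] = 3*cos(p)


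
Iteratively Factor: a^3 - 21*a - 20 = (a - 5)*(a^2 + 5*a + 4) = (a - 5)*(a + 4)*(a + 1)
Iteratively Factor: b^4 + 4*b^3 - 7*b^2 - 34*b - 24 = (b + 1)*(b^3 + 3*b^2 - 10*b - 24) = (b + 1)*(b + 2)*(b^2 + b - 12) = (b + 1)*(b + 2)*(b + 4)*(b - 3)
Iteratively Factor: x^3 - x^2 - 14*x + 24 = (x - 3)*(x^2 + 2*x - 8) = (x - 3)*(x - 2)*(x + 4)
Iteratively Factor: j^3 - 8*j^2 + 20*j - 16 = (j - 4)*(j^2 - 4*j + 4) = (j - 4)*(j - 2)*(j - 2)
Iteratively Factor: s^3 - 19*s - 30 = (s - 5)*(s^2 + 5*s + 6) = (s - 5)*(s + 3)*(s + 2)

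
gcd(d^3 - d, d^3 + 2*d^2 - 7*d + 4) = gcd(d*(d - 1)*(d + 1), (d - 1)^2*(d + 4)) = d - 1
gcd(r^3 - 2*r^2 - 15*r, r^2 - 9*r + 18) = 1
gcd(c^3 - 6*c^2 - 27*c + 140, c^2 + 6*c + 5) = c + 5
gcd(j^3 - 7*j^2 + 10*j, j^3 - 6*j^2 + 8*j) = j^2 - 2*j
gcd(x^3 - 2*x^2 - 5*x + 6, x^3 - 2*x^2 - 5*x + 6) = x^3 - 2*x^2 - 5*x + 6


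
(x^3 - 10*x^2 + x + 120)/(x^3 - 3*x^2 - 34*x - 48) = (x - 5)/(x + 2)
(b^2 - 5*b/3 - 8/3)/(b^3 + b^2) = (b - 8/3)/b^2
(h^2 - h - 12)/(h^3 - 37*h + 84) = (h + 3)/(h^2 + 4*h - 21)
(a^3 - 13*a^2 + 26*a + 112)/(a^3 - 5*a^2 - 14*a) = (a - 8)/a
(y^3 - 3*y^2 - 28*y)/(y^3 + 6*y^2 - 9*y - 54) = y*(y^2 - 3*y - 28)/(y^3 + 6*y^2 - 9*y - 54)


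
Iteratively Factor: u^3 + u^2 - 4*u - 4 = (u - 2)*(u^2 + 3*u + 2) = (u - 2)*(u + 1)*(u + 2)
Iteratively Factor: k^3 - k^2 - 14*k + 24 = (k + 4)*(k^2 - 5*k + 6) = (k - 2)*(k + 4)*(k - 3)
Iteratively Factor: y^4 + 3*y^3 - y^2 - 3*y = (y + 1)*(y^3 + 2*y^2 - 3*y) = (y + 1)*(y + 3)*(y^2 - y) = y*(y + 1)*(y + 3)*(y - 1)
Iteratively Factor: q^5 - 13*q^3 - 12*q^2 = (q + 3)*(q^4 - 3*q^3 - 4*q^2) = q*(q + 3)*(q^3 - 3*q^2 - 4*q) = q*(q + 1)*(q + 3)*(q^2 - 4*q) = q*(q - 4)*(q + 1)*(q + 3)*(q)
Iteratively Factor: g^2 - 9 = (g - 3)*(g + 3)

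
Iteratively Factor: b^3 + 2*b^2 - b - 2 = (b + 2)*(b^2 - 1) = (b + 1)*(b + 2)*(b - 1)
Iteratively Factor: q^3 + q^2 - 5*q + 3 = (q - 1)*(q^2 + 2*q - 3) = (q - 1)^2*(q + 3)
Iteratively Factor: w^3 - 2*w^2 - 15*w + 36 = (w + 4)*(w^2 - 6*w + 9) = (w - 3)*(w + 4)*(w - 3)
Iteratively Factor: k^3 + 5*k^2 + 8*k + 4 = (k + 1)*(k^2 + 4*k + 4) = (k + 1)*(k + 2)*(k + 2)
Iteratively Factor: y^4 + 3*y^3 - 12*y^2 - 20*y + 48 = (y + 4)*(y^3 - y^2 - 8*y + 12) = (y - 2)*(y + 4)*(y^2 + y - 6) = (y - 2)*(y + 3)*(y + 4)*(y - 2)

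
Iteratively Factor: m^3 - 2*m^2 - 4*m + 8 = (m + 2)*(m^2 - 4*m + 4) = (m - 2)*(m + 2)*(m - 2)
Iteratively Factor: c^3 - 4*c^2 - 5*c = (c + 1)*(c^2 - 5*c) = c*(c + 1)*(c - 5)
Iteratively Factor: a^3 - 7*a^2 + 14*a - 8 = (a - 1)*(a^2 - 6*a + 8) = (a - 2)*(a - 1)*(a - 4)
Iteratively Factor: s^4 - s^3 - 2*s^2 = (s - 2)*(s^3 + s^2) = s*(s - 2)*(s^2 + s) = s*(s - 2)*(s + 1)*(s)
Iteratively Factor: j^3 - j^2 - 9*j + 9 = (j + 3)*(j^2 - 4*j + 3) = (j - 1)*(j + 3)*(j - 3)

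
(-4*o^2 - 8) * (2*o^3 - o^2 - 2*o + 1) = -8*o^5 + 4*o^4 - 8*o^3 + 4*o^2 + 16*o - 8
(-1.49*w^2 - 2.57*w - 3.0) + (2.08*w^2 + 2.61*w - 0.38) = 0.59*w^2 + 0.04*w - 3.38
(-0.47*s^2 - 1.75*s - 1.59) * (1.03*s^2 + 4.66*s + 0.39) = -0.4841*s^4 - 3.9927*s^3 - 9.976*s^2 - 8.0919*s - 0.6201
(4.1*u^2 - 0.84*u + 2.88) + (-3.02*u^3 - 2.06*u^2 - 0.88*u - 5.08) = -3.02*u^3 + 2.04*u^2 - 1.72*u - 2.2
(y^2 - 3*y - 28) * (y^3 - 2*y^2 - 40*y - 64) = y^5 - 5*y^4 - 62*y^3 + 112*y^2 + 1312*y + 1792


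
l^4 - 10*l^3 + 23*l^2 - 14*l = l*(l - 7)*(l - 2)*(l - 1)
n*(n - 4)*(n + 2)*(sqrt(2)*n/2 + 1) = sqrt(2)*n^4/2 - sqrt(2)*n^3 + n^3 - 4*sqrt(2)*n^2 - 2*n^2 - 8*n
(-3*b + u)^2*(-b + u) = -9*b^3 + 15*b^2*u - 7*b*u^2 + u^3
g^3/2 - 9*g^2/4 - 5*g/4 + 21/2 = (g/2 + 1)*(g - 7/2)*(g - 3)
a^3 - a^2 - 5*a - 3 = (a - 3)*(a + 1)^2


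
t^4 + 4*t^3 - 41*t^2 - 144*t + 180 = (t - 6)*(t - 1)*(t + 5)*(t + 6)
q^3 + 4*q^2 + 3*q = q*(q + 1)*(q + 3)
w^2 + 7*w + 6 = (w + 1)*(w + 6)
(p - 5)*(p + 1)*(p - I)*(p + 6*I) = p^4 - 4*p^3 + 5*I*p^3 + p^2 - 20*I*p^2 - 24*p - 25*I*p - 30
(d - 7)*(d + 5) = d^2 - 2*d - 35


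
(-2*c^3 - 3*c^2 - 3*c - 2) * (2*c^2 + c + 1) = -4*c^5 - 8*c^4 - 11*c^3 - 10*c^2 - 5*c - 2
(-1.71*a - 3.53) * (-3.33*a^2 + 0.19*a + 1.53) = 5.6943*a^3 + 11.43*a^2 - 3.287*a - 5.4009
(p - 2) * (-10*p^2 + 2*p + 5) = -10*p^3 + 22*p^2 + p - 10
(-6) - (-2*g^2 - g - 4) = 2*g^2 + g - 2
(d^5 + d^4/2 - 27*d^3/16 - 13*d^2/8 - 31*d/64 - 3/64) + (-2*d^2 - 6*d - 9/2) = d^5 + d^4/2 - 27*d^3/16 - 29*d^2/8 - 415*d/64 - 291/64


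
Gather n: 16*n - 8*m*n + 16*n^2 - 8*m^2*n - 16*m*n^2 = n^2*(16 - 16*m) + n*(-8*m^2 - 8*m + 16)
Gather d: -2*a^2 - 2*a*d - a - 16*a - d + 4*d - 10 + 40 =-2*a^2 - 17*a + d*(3 - 2*a) + 30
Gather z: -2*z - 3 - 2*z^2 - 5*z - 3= -2*z^2 - 7*z - 6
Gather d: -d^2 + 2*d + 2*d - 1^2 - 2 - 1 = -d^2 + 4*d - 4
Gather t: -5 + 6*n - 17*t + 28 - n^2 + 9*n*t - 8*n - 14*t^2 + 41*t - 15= -n^2 - 2*n - 14*t^2 + t*(9*n + 24) + 8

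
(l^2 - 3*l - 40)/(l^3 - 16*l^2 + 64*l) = (l + 5)/(l*(l - 8))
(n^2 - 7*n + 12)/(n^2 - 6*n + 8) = (n - 3)/(n - 2)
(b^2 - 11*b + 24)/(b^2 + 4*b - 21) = (b - 8)/(b + 7)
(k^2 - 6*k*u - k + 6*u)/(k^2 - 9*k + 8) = (k - 6*u)/(k - 8)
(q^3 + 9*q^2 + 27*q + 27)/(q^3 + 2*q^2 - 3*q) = (q^2 + 6*q + 9)/(q*(q - 1))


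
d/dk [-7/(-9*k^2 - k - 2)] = 7*(-18*k - 1)/(9*k^2 + k + 2)^2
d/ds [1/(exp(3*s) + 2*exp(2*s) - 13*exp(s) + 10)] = (-3*exp(2*s) - 4*exp(s) + 13)*exp(s)/(exp(3*s) + 2*exp(2*s) - 13*exp(s) + 10)^2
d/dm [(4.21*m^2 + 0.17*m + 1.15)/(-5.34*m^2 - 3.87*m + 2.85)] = (-15.3849*m^2 + 36.279*m + 4.935)/(28.5156*m^4 + 41.3316*m^3 - 15.4611*m^2 - 22.059*m + 8.1225)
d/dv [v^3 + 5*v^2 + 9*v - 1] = 3*v^2 + 10*v + 9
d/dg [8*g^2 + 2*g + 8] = 16*g + 2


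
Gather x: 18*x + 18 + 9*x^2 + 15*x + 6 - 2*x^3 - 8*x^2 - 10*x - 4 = -2*x^3 + x^2 + 23*x + 20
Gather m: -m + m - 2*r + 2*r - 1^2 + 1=0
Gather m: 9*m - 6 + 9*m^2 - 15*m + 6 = 9*m^2 - 6*m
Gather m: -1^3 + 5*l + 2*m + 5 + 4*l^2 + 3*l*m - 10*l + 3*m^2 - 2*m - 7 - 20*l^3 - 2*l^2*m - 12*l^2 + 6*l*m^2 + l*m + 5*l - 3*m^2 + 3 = -20*l^3 - 8*l^2 + 6*l*m^2 + m*(-2*l^2 + 4*l)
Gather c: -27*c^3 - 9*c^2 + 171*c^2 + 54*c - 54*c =-27*c^3 + 162*c^2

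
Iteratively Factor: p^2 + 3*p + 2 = (p + 1)*(p + 2)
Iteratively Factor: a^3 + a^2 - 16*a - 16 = (a - 4)*(a^2 + 5*a + 4) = (a - 4)*(a + 4)*(a + 1)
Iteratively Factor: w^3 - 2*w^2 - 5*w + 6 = (w + 2)*(w^2 - 4*w + 3) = (w - 3)*(w + 2)*(w - 1)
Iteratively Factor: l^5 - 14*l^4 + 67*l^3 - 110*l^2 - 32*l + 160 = (l + 1)*(l^4 - 15*l^3 + 82*l^2 - 192*l + 160) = (l - 5)*(l + 1)*(l^3 - 10*l^2 + 32*l - 32) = (l - 5)*(l - 4)*(l + 1)*(l^2 - 6*l + 8) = (l - 5)*(l - 4)*(l - 2)*(l + 1)*(l - 4)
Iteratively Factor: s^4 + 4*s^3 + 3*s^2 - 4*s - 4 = (s - 1)*(s^3 + 5*s^2 + 8*s + 4) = (s - 1)*(s + 2)*(s^2 + 3*s + 2) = (s - 1)*(s + 1)*(s + 2)*(s + 2)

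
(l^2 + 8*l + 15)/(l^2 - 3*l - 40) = (l + 3)/(l - 8)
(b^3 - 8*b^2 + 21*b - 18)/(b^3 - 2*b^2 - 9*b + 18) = (b - 3)/(b + 3)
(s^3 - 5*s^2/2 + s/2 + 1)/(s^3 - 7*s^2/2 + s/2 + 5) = (2*s^2 - s - 1)/(2*s^2 - 3*s - 5)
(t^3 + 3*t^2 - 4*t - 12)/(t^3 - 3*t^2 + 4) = (t^2 + 5*t + 6)/(t^2 - t - 2)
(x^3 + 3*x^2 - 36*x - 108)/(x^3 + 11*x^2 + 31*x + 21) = (x^2 - 36)/(x^2 + 8*x + 7)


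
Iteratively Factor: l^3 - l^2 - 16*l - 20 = (l + 2)*(l^2 - 3*l - 10) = (l + 2)^2*(l - 5)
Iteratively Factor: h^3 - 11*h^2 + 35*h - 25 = (h - 5)*(h^2 - 6*h + 5) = (h - 5)*(h - 1)*(h - 5)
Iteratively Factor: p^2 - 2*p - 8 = (p - 4)*(p + 2)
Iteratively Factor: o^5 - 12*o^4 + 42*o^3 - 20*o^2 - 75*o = (o)*(o^4 - 12*o^3 + 42*o^2 - 20*o - 75) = o*(o - 5)*(o^3 - 7*o^2 + 7*o + 15) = o*(o - 5)*(o + 1)*(o^2 - 8*o + 15) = o*(o - 5)*(o - 3)*(o + 1)*(o - 5)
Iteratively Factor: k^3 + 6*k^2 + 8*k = (k)*(k^2 + 6*k + 8) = k*(k + 2)*(k + 4)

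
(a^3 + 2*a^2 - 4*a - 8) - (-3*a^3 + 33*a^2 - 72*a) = 4*a^3 - 31*a^2 + 68*a - 8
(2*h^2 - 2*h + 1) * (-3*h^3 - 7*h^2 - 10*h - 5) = -6*h^5 - 8*h^4 - 9*h^3 + 3*h^2 - 5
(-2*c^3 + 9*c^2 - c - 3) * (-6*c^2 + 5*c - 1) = 12*c^5 - 64*c^4 + 53*c^3 + 4*c^2 - 14*c + 3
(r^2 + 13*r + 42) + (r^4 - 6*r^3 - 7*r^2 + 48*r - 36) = r^4 - 6*r^3 - 6*r^2 + 61*r + 6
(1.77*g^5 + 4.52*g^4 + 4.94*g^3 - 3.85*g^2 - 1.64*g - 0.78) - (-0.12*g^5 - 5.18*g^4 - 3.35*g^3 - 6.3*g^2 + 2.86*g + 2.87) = 1.89*g^5 + 9.7*g^4 + 8.29*g^3 + 2.45*g^2 - 4.5*g - 3.65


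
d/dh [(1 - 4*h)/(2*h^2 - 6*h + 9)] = 2*(4*h^2 - 2*h - 15)/(4*h^4 - 24*h^3 + 72*h^2 - 108*h + 81)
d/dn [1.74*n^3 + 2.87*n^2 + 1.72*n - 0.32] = 5.22*n^2 + 5.74*n + 1.72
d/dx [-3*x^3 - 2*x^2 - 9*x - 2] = -9*x^2 - 4*x - 9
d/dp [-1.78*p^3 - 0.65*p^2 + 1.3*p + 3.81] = -5.34*p^2 - 1.3*p + 1.3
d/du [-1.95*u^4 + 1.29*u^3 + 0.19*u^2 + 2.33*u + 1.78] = -7.8*u^3 + 3.87*u^2 + 0.38*u + 2.33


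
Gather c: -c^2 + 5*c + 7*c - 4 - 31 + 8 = -c^2 + 12*c - 27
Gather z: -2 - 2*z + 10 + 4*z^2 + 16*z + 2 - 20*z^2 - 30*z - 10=-16*z^2 - 16*z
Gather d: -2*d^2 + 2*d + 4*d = -2*d^2 + 6*d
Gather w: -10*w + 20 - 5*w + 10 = 30 - 15*w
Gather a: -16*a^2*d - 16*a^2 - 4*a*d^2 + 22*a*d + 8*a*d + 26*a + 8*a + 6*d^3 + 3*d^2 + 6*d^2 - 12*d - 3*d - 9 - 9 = a^2*(-16*d - 16) + a*(-4*d^2 + 30*d + 34) + 6*d^3 + 9*d^2 - 15*d - 18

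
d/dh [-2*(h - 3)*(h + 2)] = 2 - 4*h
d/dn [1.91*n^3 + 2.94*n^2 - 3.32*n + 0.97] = 5.73*n^2 + 5.88*n - 3.32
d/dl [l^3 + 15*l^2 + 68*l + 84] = 3*l^2 + 30*l + 68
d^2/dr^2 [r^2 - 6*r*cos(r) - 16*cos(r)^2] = 6*r*cos(r) - 64*sin(r)^2 + 12*sin(r) + 34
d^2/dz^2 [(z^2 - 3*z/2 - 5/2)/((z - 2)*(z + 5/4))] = 12*(-8*z^3 - 60*z + 15)/(64*z^6 - 144*z^5 - 372*z^4 + 693*z^3 + 930*z^2 - 900*z - 1000)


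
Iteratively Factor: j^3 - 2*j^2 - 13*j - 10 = (j - 5)*(j^2 + 3*j + 2) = (j - 5)*(j + 1)*(j + 2)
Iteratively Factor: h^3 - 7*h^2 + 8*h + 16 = (h + 1)*(h^2 - 8*h + 16) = (h - 4)*(h + 1)*(h - 4)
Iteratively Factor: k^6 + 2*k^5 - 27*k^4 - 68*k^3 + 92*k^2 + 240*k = (k)*(k^5 + 2*k^4 - 27*k^3 - 68*k^2 + 92*k + 240) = k*(k - 5)*(k^4 + 7*k^3 + 8*k^2 - 28*k - 48) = k*(k - 5)*(k - 2)*(k^3 + 9*k^2 + 26*k + 24) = k*(k - 5)*(k - 2)*(k + 4)*(k^2 + 5*k + 6) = k*(k - 5)*(k - 2)*(k + 2)*(k + 4)*(k + 3)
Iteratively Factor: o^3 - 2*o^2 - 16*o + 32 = (o + 4)*(o^2 - 6*o + 8) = (o - 4)*(o + 4)*(o - 2)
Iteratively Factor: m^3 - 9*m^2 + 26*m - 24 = (m - 2)*(m^2 - 7*m + 12) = (m - 4)*(m - 2)*(m - 3)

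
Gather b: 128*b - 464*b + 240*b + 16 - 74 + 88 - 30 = -96*b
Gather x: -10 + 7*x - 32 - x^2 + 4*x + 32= -x^2 + 11*x - 10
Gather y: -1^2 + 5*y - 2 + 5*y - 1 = 10*y - 4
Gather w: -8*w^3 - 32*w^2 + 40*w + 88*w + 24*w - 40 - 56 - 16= -8*w^3 - 32*w^2 + 152*w - 112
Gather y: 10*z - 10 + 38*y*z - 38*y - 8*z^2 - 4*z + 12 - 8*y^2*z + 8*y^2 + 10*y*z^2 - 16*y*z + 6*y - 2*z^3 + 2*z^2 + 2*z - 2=y^2*(8 - 8*z) + y*(10*z^2 + 22*z - 32) - 2*z^3 - 6*z^2 + 8*z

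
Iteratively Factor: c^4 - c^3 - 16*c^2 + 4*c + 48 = (c - 2)*(c^3 + c^2 - 14*c - 24) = (c - 2)*(c + 3)*(c^2 - 2*c - 8) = (c - 2)*(c + 2)*(c + 3)*(c - 4)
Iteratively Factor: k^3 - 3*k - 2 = (k + 1)*(k^2 - k - 2) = (k - 2)*(k + 1)*(k + 1)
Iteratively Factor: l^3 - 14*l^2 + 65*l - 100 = (l - 5)*(l^2 - 9*l + 20) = (l - 5)*(l - 4)*(l - 5)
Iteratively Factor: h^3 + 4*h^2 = (h)*(h^2 + 4*h) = h^2*(h + 4)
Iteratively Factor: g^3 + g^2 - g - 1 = (g + 1)*(g^2 - 1) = (g - 1)*(g + 1)*(g + 1)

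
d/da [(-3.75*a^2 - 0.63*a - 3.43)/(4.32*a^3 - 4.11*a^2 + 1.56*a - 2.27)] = (16.2*a^4 + 5.4432*a^3 + 36.0135*a^2 - 11.1696*a + 6.7809)/(18.6624*a^6 - 35.5104*a^5 + 30.3705*a^4 - 32.436*a^3 + 21.093*a^2 - 7.0824*a + 5.1529)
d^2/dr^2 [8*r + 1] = 0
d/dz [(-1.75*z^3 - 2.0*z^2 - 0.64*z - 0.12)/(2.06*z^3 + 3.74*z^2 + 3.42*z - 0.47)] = (-2.425*z^4 - 9.33320000000001*z^3 - 1.2373*z^2 + 2.7776*z + 0.7112)/(4.2436*z^6 + 15.4088*z^5 + 28.078*z^4 + 23.6452*z^3 + 8.1808*z^2 - 3.2148*z + 0.2209)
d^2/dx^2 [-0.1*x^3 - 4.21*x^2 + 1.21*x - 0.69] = -0.6*x - 8.42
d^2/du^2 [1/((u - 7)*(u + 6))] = 2*((u - 7)^2 + (u - 7)*(u + 6) + (u + 6)^2)/((u - 7)^3*(u + 6)^3)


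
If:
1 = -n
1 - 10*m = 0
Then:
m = 1/10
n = -1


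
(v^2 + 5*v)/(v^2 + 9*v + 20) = v/(v + 4)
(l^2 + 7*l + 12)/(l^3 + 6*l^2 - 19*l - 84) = (l + 4)/(l^2 + 3*l - 28)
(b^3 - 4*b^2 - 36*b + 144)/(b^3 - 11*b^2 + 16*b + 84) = (b^2 + 2*b - 24)/(b^2 - 5*b - 14)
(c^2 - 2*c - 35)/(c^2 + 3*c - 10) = (c - 7)/(c - 2)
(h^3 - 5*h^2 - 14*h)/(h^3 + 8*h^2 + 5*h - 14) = h*(h - 7)/(h^2 + 6*h - 7)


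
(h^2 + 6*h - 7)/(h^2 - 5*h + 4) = (h + 7)/(h - 4)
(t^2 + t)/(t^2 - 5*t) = (t + 1)/(t - 5)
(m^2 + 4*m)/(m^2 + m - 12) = m/(m - 3)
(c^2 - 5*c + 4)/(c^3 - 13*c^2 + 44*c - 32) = 1/(c - 8)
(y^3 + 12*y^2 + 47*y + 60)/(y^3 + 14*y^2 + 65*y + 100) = (y + 3)/(y + 5)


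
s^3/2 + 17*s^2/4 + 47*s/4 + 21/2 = (s/2 + 1)*(s + 3)*(s + 7/2)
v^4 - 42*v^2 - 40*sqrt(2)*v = v*(v - 5*sqrt(2))*(v + sqrt(2))*(v + 4*sqrt(2))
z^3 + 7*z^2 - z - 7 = (z - 1)*(z + 1)*(z + 7)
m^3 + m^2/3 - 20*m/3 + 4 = (m - 2)*(m - 2/3)*(m + 3)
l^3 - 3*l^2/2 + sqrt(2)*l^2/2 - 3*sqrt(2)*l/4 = l*(l - 3/2)*(l + sqrt(2)/2)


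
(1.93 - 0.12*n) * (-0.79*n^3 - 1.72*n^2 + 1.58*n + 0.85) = 0.0948*n^4 - 1.3183*n^3 - 3.5092*n^2 + 2.9474*n + 1.6405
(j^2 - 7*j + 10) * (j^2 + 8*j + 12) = j^4 + j^3 - 34*j^2 - 4*j + 120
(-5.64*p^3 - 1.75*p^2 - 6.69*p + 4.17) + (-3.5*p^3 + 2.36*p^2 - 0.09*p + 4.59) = -9.14*p^3 + 0.61*p^2 - 6.78*p + 8.76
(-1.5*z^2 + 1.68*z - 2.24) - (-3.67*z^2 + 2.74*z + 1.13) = 2.17*z^2 - 1.06*z - 3.37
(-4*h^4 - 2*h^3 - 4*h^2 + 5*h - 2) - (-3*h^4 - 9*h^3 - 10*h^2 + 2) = -h^4 + 7*h^3 + 6*h^2 + 5*h - 4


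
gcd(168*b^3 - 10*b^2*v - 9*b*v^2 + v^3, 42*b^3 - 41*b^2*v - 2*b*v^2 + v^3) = -7*b + v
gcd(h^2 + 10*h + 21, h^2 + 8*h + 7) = h + 7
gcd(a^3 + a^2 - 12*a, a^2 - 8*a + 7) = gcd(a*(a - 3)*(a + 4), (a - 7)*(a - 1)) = 1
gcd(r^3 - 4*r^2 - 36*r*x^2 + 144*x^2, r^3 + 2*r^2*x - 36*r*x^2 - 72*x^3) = -r^2 + 36*x^2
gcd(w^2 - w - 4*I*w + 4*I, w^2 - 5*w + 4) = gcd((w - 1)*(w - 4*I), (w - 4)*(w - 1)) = w - 1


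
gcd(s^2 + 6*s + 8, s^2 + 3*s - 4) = s + 4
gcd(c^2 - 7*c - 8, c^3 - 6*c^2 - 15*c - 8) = c^2 - 7*c - 8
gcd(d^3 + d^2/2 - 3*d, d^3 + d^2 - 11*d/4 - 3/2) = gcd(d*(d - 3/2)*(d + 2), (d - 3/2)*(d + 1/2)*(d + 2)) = d^2 + d/2 - 3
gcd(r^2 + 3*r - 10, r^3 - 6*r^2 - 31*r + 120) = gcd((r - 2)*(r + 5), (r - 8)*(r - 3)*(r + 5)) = r + 5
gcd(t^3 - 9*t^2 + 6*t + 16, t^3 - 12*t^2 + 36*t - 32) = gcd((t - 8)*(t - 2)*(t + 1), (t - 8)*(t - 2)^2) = t^2 - 10*t + 16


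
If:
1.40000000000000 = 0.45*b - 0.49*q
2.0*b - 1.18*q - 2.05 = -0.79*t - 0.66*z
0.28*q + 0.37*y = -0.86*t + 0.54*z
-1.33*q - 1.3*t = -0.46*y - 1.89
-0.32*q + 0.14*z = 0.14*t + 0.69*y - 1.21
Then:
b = 11.74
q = 7.92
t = -7.46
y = -2.30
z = -9.36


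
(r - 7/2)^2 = r^2 - 7*r + 49/4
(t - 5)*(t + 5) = t^2 - 25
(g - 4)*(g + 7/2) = g^2 - g/2 - 14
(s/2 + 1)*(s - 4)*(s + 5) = s^3/2 + 3*s^2/2 - 9*s - 20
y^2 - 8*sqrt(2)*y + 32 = (y - 4*sqrt(2))^2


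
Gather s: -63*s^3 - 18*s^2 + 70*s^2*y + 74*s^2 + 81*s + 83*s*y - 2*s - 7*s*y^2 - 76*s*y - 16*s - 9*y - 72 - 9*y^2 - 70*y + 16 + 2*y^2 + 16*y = -63*s^3 + s^2*(70*y + 56) + s*(-7*y^2 + 7*y + 63) - 7*y^2 - 63*y - 56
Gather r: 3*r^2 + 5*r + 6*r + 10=3*r^2 + 11*r + 10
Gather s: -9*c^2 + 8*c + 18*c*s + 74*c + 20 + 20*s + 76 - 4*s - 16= -9*c^2 + 82*c + s*(18*c + 16) + 80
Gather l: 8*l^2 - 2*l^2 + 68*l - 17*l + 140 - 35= 6*l^2 + 51*l + 105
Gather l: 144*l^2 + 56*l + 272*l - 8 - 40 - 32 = 144*l^2 + 328*l - 80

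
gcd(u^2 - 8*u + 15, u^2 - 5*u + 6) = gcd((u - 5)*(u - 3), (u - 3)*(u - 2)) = u - 3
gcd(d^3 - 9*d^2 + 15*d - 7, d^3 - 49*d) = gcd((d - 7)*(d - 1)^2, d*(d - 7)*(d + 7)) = d - 7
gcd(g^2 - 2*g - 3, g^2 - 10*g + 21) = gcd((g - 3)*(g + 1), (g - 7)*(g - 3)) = g - 3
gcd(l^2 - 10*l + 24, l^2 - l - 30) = l - 6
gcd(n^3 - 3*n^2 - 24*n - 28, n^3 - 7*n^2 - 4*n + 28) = n^2 - 5*n - 14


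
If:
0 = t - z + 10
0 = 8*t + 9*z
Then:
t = -90/17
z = 80/17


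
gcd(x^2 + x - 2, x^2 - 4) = x + 2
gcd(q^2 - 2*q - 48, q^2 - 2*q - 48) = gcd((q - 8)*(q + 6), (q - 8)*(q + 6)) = q^2 - 2*q - 48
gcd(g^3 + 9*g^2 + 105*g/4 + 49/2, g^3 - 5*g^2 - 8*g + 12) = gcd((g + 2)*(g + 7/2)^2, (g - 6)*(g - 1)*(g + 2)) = g + 2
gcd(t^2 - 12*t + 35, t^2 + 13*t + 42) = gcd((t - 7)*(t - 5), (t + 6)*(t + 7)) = 1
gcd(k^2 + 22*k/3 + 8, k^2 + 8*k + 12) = k + 6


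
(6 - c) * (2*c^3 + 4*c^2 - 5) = -2*c^4 + 8*c^3 + 24*c^2 + 5*c - 30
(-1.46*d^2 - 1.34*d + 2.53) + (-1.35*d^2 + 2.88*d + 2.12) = -2.81*d^2 + 1.54*d + 4.65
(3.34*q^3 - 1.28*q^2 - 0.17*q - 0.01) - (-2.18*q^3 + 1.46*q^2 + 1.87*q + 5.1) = 5.52*q^3 - 2.74*q^2 - 2.04*q - 5.11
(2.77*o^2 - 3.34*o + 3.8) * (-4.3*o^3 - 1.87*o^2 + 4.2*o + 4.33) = -11.911*o^5 + 9.1821*o^4 + 1.5398*o^3 - 9.1399*o^2 + 1.4978*o + 16.454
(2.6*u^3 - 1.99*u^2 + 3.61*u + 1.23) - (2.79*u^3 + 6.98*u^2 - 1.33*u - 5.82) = -0.19*u^3 - 8.97*u^2 + 4.94*u + 7.05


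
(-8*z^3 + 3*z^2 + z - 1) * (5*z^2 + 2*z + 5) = -40*z^5 - z^4 - 29*z^3 + 12*z^2 + 3*z - 5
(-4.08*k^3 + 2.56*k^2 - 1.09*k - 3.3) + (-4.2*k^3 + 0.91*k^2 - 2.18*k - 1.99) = -8.28*k^3 + 3.47*k^2 - 3.27*k - 5.29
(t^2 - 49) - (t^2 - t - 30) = t - 19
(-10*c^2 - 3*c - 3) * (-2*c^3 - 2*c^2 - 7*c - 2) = 20*c^5 + 26*c^4 + 82*c^3 + 47*c^2 + 27*c + 6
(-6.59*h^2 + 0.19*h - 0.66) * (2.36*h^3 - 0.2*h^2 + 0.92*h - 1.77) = -15.5524*h^5 + 1.7664*h^4 - 7.6584*h^3 + 11.9711*h^2 - 0.9435*h + 1.1682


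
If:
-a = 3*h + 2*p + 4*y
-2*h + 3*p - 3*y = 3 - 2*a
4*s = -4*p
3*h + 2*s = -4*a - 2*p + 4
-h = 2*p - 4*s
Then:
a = 44/41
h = -4/41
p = 2/123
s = -2/123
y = -25/123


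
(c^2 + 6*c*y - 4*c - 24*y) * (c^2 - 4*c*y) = c^4 + 2*c^3*y - 4*c^3 - 24*c^2*y^2 - 8*c^2*y + 96*c*y^2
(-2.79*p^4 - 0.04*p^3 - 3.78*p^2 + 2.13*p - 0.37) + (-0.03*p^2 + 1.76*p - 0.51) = -2.79*p^4 - 0.04*p^3 - 3.81*p^2 + 3.89*p - 0.88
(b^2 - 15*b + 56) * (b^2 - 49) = b^4 - 15*b^3 + 7*b^2 + 735*b - 2744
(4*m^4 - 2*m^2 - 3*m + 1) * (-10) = -40*m^4 + 20*m^2 + 30*m - 10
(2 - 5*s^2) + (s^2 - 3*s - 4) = -4*s^2 - 3*s - 2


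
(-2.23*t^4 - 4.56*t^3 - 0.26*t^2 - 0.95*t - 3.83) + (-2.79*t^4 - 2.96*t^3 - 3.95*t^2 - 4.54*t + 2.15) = -5.02*t^4 - 7.52*t^3 - 4.21*t^2 - 5.49*t - 1.68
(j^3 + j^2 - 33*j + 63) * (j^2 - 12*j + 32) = j^5 - 11*j^4 - 13*j^3 + 491*j^2 - 1812*j + 2016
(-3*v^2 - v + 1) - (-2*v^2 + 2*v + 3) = -v^2 - 3*v - 2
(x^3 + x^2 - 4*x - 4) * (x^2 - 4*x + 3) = x^5 - 3*x^4 - 5*x^3 + 15*x^2 + 4*x - 12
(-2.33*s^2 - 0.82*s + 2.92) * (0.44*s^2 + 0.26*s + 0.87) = -1.0252*s^4 - 0.9666*s^3 - 0.9555*s^2 + 0.0458000000000001*s + 2.5404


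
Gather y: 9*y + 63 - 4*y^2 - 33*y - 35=-4*y^2 - 24*y + 28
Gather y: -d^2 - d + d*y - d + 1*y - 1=-d^2 - 2*d + y*(d + 1) - 1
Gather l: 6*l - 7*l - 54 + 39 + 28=13 - l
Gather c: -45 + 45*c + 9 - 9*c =36*c - 36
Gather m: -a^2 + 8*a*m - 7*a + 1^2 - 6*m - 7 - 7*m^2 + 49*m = -a^2 - 7*a - 7*m^2 + m*(8*a + 43) - 6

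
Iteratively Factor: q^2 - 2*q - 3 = (q - 3)*(q + 1)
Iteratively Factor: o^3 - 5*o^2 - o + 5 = (o - 1)*(o^2 - 4*o - 5) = (o - 5)*(o - 1)*(o + 1)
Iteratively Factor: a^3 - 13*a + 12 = (a - 1)*(a^2 + a - 12) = (a - 3)*(a - 1)*(a + 4)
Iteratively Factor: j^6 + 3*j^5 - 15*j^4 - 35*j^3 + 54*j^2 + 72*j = (j - 2)*(j^5 + 5*j^4 - 5*j^3 - 45*j^2 - 36*j) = (j - 2)*(j + 3)*(j^4 + 2*j^3 - 11*j^2 - 12*j) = (j - 3)*(j - 2)*(j + 3)*(j^3 + 5*j^2 + 4*j) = j*(j - 3)*(j - 2)*(j + 3)*(j^2 + 5*j + 4) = j*(j - 3)*(j - 2)*(j + 1)*(j + 3)*(j + 4)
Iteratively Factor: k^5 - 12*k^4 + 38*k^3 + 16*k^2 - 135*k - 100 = (k - 5)*(k^4 - 7*k^3 + 3*k^2 + 31*k + 20) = (k - 5)^2*(k^3 - 2*k^2 - 7*k - 4) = (k - 5)^2*(k + 1)*(k^2 - 3*k - 4) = (k - 5)^2*(k + 1)^2*(k - 4)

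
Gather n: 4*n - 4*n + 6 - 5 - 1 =0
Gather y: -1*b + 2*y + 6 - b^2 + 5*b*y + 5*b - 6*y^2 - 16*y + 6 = -b^2 + 4*b - 6*y^2 + y*(5*b - 14) + 12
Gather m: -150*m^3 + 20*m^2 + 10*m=-150*m^3 + 20*m^2 + 10*m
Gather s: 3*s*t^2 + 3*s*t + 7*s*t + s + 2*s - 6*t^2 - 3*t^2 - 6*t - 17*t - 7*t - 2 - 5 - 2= s*(3*t^2 + 10*t + 3) - 9*t^2 - 30*t - 9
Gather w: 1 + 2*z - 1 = 2*z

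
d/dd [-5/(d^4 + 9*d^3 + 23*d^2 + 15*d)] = 5*(4*d^3 + 27*d^2 + 46*d + 15)/(d^2*(d^3 + 9*d^2 + 23*d + 15)^2)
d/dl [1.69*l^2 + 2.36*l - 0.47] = 3.38*l + 2.36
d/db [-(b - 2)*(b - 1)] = 3 - 2*b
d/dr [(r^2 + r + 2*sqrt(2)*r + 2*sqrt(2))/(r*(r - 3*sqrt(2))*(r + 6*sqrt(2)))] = (-r^4 - 4*sqrt(2)*r^3 - 2*r^3 - 48*r^2 - 9*sqrt(2)*r^2 - 24*r + 72*sqrt(2))/(r^2*(r^4 + 6*sqrt(2)*r^3 - 54*r^2 - 216*sqrt(2)*r + 1296))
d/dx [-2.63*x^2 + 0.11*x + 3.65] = 0.11 - 5.26*x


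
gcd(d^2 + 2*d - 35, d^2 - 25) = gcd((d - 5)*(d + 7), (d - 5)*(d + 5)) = d - 5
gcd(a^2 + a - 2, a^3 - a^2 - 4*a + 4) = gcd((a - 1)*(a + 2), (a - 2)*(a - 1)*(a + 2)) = a^2 + a - 2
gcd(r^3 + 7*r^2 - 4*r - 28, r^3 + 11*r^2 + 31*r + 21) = r + 7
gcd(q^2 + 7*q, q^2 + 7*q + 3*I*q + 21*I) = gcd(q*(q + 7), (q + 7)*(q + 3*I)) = q + 7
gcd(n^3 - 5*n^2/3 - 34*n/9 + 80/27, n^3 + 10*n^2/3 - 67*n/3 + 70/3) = 1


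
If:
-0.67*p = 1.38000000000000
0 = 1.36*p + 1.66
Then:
No Solution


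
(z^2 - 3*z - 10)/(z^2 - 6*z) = (z^2 - 3*z - 10)/(z*(z - 6))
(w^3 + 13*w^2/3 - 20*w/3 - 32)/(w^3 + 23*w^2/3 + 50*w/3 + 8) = (3*w - 8)/(3*w + 2)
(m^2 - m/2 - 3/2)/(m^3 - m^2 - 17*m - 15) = (m - 3/2)/(m^2 - 2*m - 15)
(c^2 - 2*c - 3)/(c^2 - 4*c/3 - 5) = 3*(c + 1)/(3*c + 5)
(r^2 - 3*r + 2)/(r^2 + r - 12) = (r^2 - 3*r + 2)/(r^2 + r - 12)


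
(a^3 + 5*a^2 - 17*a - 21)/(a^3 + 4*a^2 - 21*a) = (a + 1)/a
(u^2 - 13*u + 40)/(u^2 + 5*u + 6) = (u^2 - 13*u + 40)/(u^2 + 5*u + 6)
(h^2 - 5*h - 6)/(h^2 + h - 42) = (h + 1)/(h + 7)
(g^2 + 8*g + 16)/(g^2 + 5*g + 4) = (g + 4)/(g + 1)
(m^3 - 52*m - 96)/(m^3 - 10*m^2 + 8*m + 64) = (m + 6)/(m - 4)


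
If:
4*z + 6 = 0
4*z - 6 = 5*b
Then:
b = -12/5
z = -3/2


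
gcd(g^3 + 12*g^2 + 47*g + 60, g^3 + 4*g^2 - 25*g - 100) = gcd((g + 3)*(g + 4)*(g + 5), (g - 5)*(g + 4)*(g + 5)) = g^2 + 9*g + 20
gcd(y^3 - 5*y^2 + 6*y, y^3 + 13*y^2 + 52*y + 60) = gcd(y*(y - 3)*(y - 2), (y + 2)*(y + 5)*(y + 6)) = 1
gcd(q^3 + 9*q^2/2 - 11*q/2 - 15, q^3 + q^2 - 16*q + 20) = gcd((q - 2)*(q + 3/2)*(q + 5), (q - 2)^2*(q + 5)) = q^2 + 3*q - 10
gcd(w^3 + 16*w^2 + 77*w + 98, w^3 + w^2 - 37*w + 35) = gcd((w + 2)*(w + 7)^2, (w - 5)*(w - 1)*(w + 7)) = w + 7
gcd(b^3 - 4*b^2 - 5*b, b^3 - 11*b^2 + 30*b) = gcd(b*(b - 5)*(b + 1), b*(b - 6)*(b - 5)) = b^2 - 5*b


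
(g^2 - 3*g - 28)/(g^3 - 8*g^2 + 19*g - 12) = (g^2 - 3*g - 28)/(g^3 - 8*g^2 + 19*g - 12)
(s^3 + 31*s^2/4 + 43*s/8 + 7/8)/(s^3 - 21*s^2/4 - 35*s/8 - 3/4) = (s + 7)/(s - 6)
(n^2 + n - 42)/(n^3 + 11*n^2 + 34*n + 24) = (n^2 + n - 42)/(n^3 + 11*n^2 + 34*n + 24)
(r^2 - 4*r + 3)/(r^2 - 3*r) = (r - 1)/r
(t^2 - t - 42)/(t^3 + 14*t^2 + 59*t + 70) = (t^2 - t - 42)/(t^3 + 14*t^2 + 59*t + 70)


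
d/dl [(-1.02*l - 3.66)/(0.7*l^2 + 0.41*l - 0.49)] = (0.714*l^2 + 5.124*l + 2.0004)/(0.49*l^4 + 0.574*l^3 - 0.5179*l^2 - 0.4018*l + 0.2401)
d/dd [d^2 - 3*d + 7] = 2*d - 3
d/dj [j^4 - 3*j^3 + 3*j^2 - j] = 4*j^3 - 9*j^2 + 6*j - 1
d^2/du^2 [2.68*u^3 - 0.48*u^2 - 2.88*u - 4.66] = 16.08*u - 0.96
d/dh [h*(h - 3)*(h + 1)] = 3*h^2 - 4*h - 3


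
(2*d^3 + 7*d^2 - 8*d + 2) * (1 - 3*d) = -6*d^4 - 19*d^3 + 31*d^2 - 14*d + 2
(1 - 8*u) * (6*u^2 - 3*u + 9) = -48*u^3 + 30*u^2 - 75*u + 9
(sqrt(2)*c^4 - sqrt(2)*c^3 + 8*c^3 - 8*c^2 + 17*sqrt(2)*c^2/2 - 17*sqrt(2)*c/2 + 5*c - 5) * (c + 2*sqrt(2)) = sqrt(2)*c^5 - sqrt(2)*c^4 + 12*c^4 - 12*c^3 + 49*sqrt(2)*c^3/2 - 49*sqrt(2)*c^2/2 + 39*c^2 - 39*c + 10*sqrt(2)*c - 10*sqrt(2)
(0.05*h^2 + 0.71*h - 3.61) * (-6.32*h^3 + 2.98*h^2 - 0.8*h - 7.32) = -0.316*h^5 - 4.3382*h^4 + 24.891*h^3 - 11.6918*h^2 - 2.3092*h + 26.4252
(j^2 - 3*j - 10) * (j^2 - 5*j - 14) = j^4 - 8*j^3 - 9*j^2 + 92*j + 140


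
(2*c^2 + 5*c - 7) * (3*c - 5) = 6*c^3 + 5*c^2 - 46*c + 35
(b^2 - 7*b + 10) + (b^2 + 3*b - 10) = 2*b^2 - 4*b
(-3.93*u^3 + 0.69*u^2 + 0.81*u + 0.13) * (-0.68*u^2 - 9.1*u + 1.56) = 2.6724*u^5 + 35.2938*u^4 - 12.9606*u^3 - 6.383*u^2 + 0.0806*u + 0.2028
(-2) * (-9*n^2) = 18*n^2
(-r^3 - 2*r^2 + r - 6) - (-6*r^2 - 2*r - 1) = -r^3 + 4*r^2 + 3*r - 5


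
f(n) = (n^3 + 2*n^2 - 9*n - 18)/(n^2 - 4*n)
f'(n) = (4 - 2*n)*(n^3 + 2*n^2 - 9*n - 18)/(n^2 - 4*n)^2 + (3*n^2 + 4*n - 9)/(n^2 - 4*n) = (n^4 - 8*n^3 + n^2 + 36*n - 72)/(n^2*(n^2 - 8*n + 16))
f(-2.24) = 0.07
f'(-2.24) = -0.17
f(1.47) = 6.38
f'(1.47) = -2.72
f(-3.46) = -0.17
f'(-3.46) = 0.44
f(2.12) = 4.66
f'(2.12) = -2.97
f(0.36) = 15.98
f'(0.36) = -34.51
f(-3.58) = -0.22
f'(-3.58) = 0.47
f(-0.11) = -37.57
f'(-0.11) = -371.52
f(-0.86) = -2.25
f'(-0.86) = -5.53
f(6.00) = 18.00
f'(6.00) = -1.75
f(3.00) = 0.00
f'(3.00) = -10.00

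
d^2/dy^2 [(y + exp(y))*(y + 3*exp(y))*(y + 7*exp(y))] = 11*y^2*exp(y) + 124*y*exp(2*y) + 44*y*exp(y) + 6*y + 189*exp(3*y) + 124*exp(2*y) + 22*exp(y)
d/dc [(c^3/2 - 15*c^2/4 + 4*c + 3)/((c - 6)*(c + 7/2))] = (4*c^2 + 28*c - 17)/(2*(4*c^2 + 28*c + 49))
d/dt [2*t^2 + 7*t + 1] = 4*t + 7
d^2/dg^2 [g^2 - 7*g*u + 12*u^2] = 2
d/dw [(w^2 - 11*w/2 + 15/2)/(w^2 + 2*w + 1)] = (15*w - 41)/(2*(w^3 + 3*w^2 + 3*w + 1))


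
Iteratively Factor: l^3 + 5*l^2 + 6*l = (l + 3)*(l^2 + 2*l) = (l + 2)*(l + 3)*(l)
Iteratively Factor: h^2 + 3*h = (h)*(h + 3)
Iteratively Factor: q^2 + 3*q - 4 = (q + 4)*(q - 1)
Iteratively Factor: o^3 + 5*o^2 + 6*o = (o + 3)*(o^2 + 2*o) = (o + 2)*(o + 3)*(o)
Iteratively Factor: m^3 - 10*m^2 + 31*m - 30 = (m - 3)*(m^2 - 7*m + 10) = (m - 3)*(m - 2)*(m - 5)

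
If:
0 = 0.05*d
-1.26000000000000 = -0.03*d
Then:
No Solution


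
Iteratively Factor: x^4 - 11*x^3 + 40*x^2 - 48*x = (x - 3)*(x^3 - 8*x^2 + 16*x) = (x - 4)*(x - 3)*(x^2 - 4*x) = x*(x - 4)*(x - 3)*(x - 4)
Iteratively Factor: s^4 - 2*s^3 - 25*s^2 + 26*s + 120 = (s - 3)*(s^3 + s^2 - 22*s - 40) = (s - 5)*(s - 3)*(s^2 + 6*s + 8) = (s - 5)*(s - 3)*(s + 2)*(s + 4)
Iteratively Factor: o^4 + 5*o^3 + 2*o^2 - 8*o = (o + 2)*(o^3 + 3*o^2 - 4*o) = o*(o + 2)*(o^2 + 3*o - 4) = o*(o - 1)*(o + 2)*(o + 4)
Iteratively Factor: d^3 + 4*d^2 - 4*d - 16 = (d + 4)*(d^2 - 4) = (d + 2)*(d + 4)*(d - 2)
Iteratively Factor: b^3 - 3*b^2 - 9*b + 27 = (b - 3)*(b^2 - 9) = (b - 3)*(b + 3)*(b - 3)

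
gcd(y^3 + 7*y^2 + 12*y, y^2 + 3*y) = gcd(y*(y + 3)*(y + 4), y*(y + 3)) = y^2 + 3*y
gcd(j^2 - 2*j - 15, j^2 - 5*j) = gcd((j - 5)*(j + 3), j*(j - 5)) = j - 5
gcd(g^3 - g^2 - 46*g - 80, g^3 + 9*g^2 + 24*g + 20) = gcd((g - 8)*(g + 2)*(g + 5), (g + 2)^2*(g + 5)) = g^2 + 7*g + 10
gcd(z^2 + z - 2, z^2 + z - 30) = 1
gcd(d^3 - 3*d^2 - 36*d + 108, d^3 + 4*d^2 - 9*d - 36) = d - 3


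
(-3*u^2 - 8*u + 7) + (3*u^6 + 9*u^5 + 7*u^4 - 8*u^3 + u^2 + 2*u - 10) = 3*u^6 + 9*u^5 + 7*u^4 - 8*u^3 - 2*u^2 - 6*u - 3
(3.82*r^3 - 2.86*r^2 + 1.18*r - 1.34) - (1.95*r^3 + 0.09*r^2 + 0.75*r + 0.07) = 1.87*r^3 - 2.95*r^2 + 0.43*r - 1.41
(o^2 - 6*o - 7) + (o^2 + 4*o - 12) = 2*o^2 - 2*o - 19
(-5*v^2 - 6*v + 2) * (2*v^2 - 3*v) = -10*v^4 + 3*v^3 + 22*v^2 - 6*v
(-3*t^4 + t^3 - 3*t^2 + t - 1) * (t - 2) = -3*t^5 + 7*t^4 - 5*t^3 + 7*t^2 - 3*t + 2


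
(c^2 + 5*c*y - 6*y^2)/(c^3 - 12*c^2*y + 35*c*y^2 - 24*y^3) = (c + 6*y)/(c^2 - 11*c*y + 24*y^2)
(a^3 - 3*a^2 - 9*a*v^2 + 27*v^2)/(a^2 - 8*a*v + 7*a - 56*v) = (a^3 - 3*a^2 - 9*a*v^2 + 27*v^2)/(a^2 - 8*a*v + 7*a - 56*v)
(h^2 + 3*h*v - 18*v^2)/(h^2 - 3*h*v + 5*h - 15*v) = (h + 6*v)/(h + 5)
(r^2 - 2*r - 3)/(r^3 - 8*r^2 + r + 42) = (r + 1)/(r^2 - 5*r - 14)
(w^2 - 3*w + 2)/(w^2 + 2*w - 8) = (w - 1)/(w + 4)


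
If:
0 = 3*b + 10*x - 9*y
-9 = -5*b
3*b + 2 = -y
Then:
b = 9/5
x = -36/5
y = -37/5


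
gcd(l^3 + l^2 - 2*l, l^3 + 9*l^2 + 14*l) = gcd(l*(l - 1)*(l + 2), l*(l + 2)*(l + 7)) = l^2 + 2*l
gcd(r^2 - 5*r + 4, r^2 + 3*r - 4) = r - 1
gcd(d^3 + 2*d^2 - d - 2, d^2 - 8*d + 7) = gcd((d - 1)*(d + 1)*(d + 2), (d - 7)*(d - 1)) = d - 1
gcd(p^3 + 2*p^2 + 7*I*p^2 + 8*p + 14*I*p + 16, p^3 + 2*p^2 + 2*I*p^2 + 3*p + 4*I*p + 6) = p^2 + p*(2 - I) - 2*I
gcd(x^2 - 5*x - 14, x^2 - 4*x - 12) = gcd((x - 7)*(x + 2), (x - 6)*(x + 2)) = x + 2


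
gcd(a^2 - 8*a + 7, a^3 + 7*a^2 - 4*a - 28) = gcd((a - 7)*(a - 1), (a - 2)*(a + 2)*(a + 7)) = 1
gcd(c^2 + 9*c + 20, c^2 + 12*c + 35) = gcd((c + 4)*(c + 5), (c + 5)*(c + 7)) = c + 5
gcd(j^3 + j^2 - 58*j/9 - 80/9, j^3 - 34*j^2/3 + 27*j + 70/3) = 1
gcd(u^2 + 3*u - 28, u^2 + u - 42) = u + 7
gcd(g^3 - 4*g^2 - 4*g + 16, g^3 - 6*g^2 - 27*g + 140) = g - 4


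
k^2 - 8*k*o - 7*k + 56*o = (k - 7)*(k - 8*o)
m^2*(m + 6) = m^3 + 6*m^2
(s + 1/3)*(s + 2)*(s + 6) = s^3 + 25*s^2/3 + 44*s/3 + 4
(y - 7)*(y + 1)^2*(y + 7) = y^4 + 2*y^3 - 48*y^2 - 98*y - 49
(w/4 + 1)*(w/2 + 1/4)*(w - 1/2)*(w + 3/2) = w^4/8 + 11*w^3/16 + 23*w^2/32 - 11*w/64 - 3/16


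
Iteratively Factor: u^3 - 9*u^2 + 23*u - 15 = (u - 5)*(u^2 - 4*u + 3) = (u - 5)*(u - 3)*(u - 1)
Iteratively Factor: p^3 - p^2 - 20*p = (p - 5)*(p^2 + 4*p) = p*(p - 5)*(p + 4)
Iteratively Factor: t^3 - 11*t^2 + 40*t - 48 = (t - 3)*(t^2 - 8*t + 16) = (t - 4)*(t - 3)*(t - 4)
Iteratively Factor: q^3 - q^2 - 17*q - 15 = (q - 5)*(q^2 + 4*q + 3) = (q - 5)*(q + 3)*(q + 1)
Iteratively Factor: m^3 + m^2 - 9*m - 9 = (m + 3)*(m^2 - 2*m - 3) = (m + 1)*(m + 3)*(m - 3)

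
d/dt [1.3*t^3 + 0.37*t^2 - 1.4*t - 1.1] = 3.9*t^2 + 0.74*t - 1.4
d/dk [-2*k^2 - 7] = -4*k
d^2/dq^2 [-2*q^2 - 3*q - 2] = -4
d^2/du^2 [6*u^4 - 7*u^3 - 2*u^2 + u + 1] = 72*u^2 - 42*u - 4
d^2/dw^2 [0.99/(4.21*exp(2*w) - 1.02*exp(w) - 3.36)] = ((1.0098 - 16.6716*exp(w))*(-4.21*exp(2*w) + 1.02*exp(w) + 3.36) - 0.99*(8.42*exp(w) - 1.02)*(16.84*exp(w) - 2.04)*exp(w))*exp(w)/(-4.21*exp(2*w) + 1.02*exp(w) + 3.36)^3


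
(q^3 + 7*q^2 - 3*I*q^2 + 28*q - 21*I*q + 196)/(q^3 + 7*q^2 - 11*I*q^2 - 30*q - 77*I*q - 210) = (q^2 - 3*I*q + 28)/(q^2 - 11*I*q - 30)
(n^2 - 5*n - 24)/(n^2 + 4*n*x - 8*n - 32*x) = (n + 3)/(n + 4*x)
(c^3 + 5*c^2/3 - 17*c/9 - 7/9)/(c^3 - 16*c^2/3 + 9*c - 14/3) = (9*c^2 + 24*c + 7)/(3*(3*c^2 - 13*c + 14))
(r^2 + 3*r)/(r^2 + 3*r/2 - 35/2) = 2*r*(r + 3)/(2*r^2 + 3*r - 35)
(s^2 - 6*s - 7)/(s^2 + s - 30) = (s^2 - 6*s - 7)/(s^2 + s - 30)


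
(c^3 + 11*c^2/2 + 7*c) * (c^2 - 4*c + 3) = c^5 + 3*c^4/2 - 12*c^3 - 23*c^2/2 + 21*c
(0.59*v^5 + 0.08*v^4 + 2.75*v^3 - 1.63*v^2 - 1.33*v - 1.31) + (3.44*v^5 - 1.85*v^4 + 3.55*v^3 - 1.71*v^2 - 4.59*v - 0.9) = 4.03*v^5 - 1.77*v^4 + 6.3*v^3 - 3.34*v^2 - 5.92*v - 2.21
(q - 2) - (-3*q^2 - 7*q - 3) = 3*q^2 + 8*q + 1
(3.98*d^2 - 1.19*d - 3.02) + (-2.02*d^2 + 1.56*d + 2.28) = 1.96*d^2 + 0.37*d - 0.74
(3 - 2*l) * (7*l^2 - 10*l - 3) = -14*l^3 + 41*l^2 - 24*l - 9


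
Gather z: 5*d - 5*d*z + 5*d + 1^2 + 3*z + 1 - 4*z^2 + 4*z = 10*d - 4*z^2 + z*(7 - 5*d) + 2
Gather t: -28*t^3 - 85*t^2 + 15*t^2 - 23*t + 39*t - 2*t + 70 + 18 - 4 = -28*t^3 - 70*t^2 + 14*t + 84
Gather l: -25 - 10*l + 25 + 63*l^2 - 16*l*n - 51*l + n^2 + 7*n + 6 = 63*l^2 + l*(-16*n - 61) + n^2 + 7*n + 6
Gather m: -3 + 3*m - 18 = 3*m - 21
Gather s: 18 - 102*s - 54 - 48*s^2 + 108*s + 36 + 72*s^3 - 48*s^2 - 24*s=72*s^3 - 96*s^2 - 18*s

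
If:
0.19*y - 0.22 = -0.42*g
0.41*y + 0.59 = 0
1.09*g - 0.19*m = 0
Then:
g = 1.17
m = 6.74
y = -1.44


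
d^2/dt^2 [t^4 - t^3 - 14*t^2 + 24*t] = 12*t^2 - 6*t - 28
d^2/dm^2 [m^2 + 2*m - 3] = 2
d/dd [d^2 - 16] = 2*d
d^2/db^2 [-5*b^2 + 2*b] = -10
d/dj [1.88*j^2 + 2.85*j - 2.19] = 3.76*j + 2.85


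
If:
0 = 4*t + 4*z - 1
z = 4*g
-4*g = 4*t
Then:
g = 1/12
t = -1/12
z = 1/3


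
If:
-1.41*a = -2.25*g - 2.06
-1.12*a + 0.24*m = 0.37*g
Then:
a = 0.177532301015879*m + 0.25058355524871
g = 0.111253575303284*m - 0.758523194266364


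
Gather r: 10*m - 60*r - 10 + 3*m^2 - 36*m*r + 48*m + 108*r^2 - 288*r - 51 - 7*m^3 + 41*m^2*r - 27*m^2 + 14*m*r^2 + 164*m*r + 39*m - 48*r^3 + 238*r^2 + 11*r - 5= -7*m^3 - 24*m^2 + 97*m - 48*r^3 + r^2*(14*m + 346) + r*(41*m^2 + 128*m - 337) - 66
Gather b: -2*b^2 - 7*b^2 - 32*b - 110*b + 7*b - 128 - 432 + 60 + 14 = -9*b^2 - 135*b - 486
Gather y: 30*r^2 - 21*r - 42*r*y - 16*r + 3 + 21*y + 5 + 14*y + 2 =30*r^2 - 37*r + y*(35 - 42*r) + 10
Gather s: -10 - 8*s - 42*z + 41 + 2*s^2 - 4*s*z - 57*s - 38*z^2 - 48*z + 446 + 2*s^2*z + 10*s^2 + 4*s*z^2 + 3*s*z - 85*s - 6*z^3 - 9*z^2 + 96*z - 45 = s^2*(2*z + 12) + s*(4*z^2 - z - 150) - 6*z^3 - 47*z^2 + 6*z + 432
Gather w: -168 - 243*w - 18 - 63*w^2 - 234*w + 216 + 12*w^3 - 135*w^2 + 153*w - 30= 12*w^3 - 198*w^2 - 324*w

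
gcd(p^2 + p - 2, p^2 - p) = p - 1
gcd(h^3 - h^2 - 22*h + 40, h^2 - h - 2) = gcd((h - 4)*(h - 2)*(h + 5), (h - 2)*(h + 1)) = h - 2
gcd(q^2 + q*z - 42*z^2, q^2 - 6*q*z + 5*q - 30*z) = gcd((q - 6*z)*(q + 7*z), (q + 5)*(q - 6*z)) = -q + 6*z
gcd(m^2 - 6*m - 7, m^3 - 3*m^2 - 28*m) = m - 7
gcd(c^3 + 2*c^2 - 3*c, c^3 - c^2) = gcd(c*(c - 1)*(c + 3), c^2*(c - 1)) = c^2 - c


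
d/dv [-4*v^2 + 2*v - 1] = 2 - 8*v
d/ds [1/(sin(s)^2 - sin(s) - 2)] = (1 - 2*sin(s))*cos(s)/(sin(s) + cos(s)^2 + 1)^2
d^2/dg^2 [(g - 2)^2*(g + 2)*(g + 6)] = 12*g^2 + 24*g - 32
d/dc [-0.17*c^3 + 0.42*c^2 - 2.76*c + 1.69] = -0.51*c^2 + 0.84*c - 2.76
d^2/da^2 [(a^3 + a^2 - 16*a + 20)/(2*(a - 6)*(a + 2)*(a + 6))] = (-a^6 + 60*a^5 + 564*a^4 + 1696*a^3 - 624*a^2 + 8640*a + 75456)/(a^9 + 6*a^8 - 96*a^7 - 640*a^6 + 2592*a^5 + 22464*a^4 - 248832*a^2 - 559872*a - 373248)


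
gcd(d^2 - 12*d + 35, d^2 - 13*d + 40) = d - 5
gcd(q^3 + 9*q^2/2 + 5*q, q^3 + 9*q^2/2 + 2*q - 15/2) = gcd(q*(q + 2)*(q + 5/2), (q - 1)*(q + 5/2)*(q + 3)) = q + 5/2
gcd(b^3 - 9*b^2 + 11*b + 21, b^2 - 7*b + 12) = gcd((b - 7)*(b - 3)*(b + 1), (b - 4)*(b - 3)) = b - 3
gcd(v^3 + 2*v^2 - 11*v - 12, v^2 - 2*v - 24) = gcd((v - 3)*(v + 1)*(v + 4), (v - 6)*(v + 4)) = v + 4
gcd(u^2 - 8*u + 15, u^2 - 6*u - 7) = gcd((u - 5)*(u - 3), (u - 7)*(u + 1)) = 1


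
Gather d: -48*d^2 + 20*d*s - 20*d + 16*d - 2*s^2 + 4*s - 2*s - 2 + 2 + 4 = -48*d^2 + d*(20*s - 4) - 2*s^2 + 2*s + 4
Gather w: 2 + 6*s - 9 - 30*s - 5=-24*s - 12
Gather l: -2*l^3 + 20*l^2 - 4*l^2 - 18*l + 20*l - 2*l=-2*l^3 + 16*l^2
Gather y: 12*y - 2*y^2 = -2*y^2 + 12*y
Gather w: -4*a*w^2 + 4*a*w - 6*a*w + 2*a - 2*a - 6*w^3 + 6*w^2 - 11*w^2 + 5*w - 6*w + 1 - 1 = -6*w^3 + w^2*(-4*a - 5) + w*(-2*a - 1)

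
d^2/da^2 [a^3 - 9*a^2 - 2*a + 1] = 6*a - 18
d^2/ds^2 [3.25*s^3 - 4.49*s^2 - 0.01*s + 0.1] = 19.5*s - 8.98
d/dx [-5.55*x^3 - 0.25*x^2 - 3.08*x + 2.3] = -16.65*x^2 - 0.5*x - 3.08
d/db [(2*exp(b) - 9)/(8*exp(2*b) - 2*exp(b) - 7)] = 16*(-exp(2*b) + 9*exp(b) - 2)*exp(b)/(64*exp(4*b) - 32*exp(3*b) - 108*exp(2*b) + 28*exp(b) + 49)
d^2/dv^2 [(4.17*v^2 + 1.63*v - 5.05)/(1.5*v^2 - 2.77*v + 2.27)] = (1.4210854715202e-14*v^4 + 41.9877*v^3 - 153.3681*v^2 + 92.5956*v + 20.36795)/(3.375*v^6 - 18.6975*v^5 + 49.85055*v^4 - 77.845033*v^3 + 75.440499*v^2 - 42.820599*v + 11.697083)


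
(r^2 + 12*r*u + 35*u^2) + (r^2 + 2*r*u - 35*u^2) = 2*r^2 + 14*r*u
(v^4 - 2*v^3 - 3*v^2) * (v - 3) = v^5 - 5*v^4 + 3*v^3 + 9*v^2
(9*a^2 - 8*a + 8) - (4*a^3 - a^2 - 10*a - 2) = -4*a^3 + 10*a^2 + 2*a + 10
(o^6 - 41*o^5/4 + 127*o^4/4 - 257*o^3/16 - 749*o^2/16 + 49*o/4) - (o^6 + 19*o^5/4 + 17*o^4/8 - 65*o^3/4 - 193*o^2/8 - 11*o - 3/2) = -15*o^5 + 237*o^4/8 + 3*o^3/16 - 363*o^2/16 + 93*o/4 + 3/2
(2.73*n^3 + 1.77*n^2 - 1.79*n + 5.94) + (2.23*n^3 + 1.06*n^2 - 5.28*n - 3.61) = 4.96*n^3 + 2.83*n^2 - 7.07*n + 2.33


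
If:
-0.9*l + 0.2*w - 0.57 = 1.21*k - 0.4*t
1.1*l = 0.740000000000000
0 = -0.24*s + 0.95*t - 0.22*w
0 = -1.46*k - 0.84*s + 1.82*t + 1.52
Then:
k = 0.253217188831833*w - 0.482758816203027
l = 0.67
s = 0.136178735022834*w + 5.8515683224629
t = 0.265981996216295*w + 1.47829094462221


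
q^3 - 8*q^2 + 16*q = q*(q - 4)^2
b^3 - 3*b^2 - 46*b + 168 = (b - 6)*(b - 4)*(b + 7)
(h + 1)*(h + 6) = h^2 + 7*h + 6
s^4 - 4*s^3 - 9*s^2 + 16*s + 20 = (s - 5)*(s - 2)*(s + 1)*(s + 2)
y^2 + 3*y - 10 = (y - 2)*(y + 5)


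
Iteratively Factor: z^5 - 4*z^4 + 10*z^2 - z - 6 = (z - 3)*(z^4 - z^3 - 3*z^2 + z + 2) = (z - 3)*(z - 2)*(z^3 + z^2 - z - 1) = (z - 3)*(z - 2)*(z + 1)*(z^2 - 1) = (z - 3)*(z - 2)*(z + 1)^2*(z - 1)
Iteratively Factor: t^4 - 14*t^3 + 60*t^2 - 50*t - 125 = (t - 5)*(t^3 - 9*t^2 + 15*t + 25) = (t - 5)^2*(t^2 - 4*t - 5) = (t - 5)^2*(t + 1)*(t - 5)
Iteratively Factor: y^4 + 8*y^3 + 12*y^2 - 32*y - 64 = (y + 4)*(y^3 + 4*y^2 - 4*y - 16) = (y - 2)*(y + 4)*(y^2 + 6*y + 8) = (y - 2)*(y + 2)*(y + 4)*(y + 4)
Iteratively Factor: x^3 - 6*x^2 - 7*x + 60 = (x - 4)*(x^2 - 2*x - 15) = (x - 4)*(x + 3)*(x - 5)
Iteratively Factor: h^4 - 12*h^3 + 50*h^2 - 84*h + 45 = (h - 3)*(h^3 - 9*h^2 + 23*h - 15) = (h - 3)*(h - 1)*(h^2 - 8*h + 15) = (h - 5)*(h - 3)*(h - 1)*(h - 3)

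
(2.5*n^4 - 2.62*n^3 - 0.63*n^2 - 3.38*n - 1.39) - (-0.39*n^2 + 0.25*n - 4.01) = 2.5*n^4 - 2.62*n^3 - 0.24*n^2 - 3.63*n + 2.62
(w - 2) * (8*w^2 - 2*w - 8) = 8*w^3 - 18*w^2 - 4*w + 16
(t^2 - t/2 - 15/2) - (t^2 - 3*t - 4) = 5*t/2 - 7/2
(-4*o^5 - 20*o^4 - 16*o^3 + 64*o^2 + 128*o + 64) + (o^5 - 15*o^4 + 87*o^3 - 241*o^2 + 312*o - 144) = -3*o^5 - 35*o^4 + 71*o^3 - 177*o^2 + 440*o - 80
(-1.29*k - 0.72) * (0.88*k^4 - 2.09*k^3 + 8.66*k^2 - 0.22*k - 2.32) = -1.1352*k^5 + 2.0625*k^4 - 9.6666*k^3 - 5.9514*k^2 + 3.1512*k + 1.6704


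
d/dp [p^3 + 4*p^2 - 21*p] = 3*p^2 + 8*p - 21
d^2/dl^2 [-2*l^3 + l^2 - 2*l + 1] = 2 - 12*l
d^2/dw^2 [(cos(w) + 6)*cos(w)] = -6*cos(w) - 2*cos(2*w)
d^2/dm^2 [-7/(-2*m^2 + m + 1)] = 14*(4*m^2 - 2*m - (4*m - 1)^2 - 2)/(-2*m^2 + m + 1)^3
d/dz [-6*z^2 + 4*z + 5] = 4 - 12*z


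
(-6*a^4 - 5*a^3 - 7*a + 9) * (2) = -12*a^4 - 10*a^3 - 14*a + 18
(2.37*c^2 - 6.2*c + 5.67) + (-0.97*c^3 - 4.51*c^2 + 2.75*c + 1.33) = -0.97*c^3 - 2.14*c^2 - 3.45*c + 7.0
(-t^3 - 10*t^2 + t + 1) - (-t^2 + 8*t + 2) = -t^3 - 9*t^2 - 7*t - 1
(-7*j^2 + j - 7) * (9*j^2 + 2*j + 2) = -63*j^4 - 5*j^3 - 75*j^2 - 12*j - 14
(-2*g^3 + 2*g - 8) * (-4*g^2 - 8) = 8*g^5 + 8*g^3 + 32*g^2 - 16*g + 64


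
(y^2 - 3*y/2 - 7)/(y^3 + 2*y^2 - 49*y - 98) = (y - 7/2)/(y^2 - 49)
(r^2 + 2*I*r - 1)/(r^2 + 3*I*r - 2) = (r + I)/(r + 2*I)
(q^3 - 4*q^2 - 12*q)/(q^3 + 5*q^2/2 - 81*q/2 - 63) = 2*q*(q + 2)/(2*q^2 + 17*q + 21)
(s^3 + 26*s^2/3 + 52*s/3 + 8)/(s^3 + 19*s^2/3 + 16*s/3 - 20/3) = (3*s^2 + 20*s + 12)/(3*s^2 + 13*s - 10)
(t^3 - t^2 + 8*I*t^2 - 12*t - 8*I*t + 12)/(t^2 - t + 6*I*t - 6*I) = t + 2*I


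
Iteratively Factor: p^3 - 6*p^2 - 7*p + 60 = (p + 3)*(p^2 - 9*p + 20) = (p - 5)*(p + 3)*(p - 4)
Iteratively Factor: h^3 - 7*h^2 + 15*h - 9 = (h - 1)*(h^2 - 6*h + 9) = (h - 3)*(h - 1)*(h - 3)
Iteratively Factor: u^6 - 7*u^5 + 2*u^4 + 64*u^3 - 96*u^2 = (u)*(u^5 - 7*u^4 + 2*u^3 + 64*u^2 - 96*u) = u*(u - 4)*(u^4 - 3*u^3 - 10*u^2 + 24*u) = u*(u - 4)*(u + 3)*(u^3 - 6*u^2 + 8*u) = u*(u - 4)*(u - 2)*(u + 3)*(u^2 - 4*u) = u^2*(u - 4)*(u - 2)*(u + 3)*(u - 4)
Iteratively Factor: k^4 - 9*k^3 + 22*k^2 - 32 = (k - 4)*(k^3 - 5*k^2 + 2*k + 8) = (k - 4)*(k - 2)*(k^2 - 3*k - 4) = (k - 4)^2*(k - 2)*(k + 1)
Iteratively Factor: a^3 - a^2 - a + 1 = (a - 1)*(a^2 - 1) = (a - 1)^2*(a + 1)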